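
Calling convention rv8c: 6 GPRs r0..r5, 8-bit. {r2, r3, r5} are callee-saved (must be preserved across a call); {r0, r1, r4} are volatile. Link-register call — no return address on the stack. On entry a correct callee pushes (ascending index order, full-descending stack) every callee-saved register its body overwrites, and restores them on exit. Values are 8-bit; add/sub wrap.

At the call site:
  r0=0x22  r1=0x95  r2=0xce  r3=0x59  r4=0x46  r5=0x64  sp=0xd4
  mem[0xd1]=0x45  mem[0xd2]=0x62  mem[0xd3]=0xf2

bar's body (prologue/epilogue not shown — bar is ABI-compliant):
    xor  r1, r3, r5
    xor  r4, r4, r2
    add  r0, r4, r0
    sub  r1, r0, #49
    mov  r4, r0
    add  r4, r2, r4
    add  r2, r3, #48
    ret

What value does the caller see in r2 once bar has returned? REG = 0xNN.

REG = 0xce

prologue: push r2 → mem[0xd3]=0xce, sp=0xd3
body[0] xor  r1, r3, r5 → r1=0x3d
body[1] xor  r4, r4, r2 → r4=0x88
body[2] add  r0, r4, r0 → r0=0xaa
body[3] sub  r1, r0, #49 → r1=0x79
body[4] mov  r4, r0 → r4=0xaa
body[5] add  r4, r2, r4 → r4=0x78
body[6] add  r2, r3, #48 → r2=0x89
epilogue: pop r2=0xce, sp=0xd4
r2 is callee-saved → restored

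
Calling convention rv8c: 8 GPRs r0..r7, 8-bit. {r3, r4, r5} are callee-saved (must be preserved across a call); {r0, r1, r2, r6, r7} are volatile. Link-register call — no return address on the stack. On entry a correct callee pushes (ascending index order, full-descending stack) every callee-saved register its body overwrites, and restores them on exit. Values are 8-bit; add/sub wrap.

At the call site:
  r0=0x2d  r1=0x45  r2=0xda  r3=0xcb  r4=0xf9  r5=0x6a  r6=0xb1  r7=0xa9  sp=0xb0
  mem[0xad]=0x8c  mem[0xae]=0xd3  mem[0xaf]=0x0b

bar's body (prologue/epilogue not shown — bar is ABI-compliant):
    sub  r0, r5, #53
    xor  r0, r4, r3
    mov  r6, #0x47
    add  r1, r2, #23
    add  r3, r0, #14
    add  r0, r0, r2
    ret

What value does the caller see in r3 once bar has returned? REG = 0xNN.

REG = 0xcb

prologue: push r3 -> mem[0xaf]=0xcb, sp=0xaf
body[0] sub  r0, r5, #53 -> r0=0x35
body[1] xor  r0, r4, r3 -> r0=0x32
body[2] mov  r6, #0x47 -> r6=0x47
body[3] add  r1, r2, #23 -> r1=0xf1
body[4] add  r3, r0, #14 -> r3=0x40
body[5] add  r0, r0, r2 -> r0=0x0c
epilogue: pop r3=0xcb, sp=0xb0
r3 is callee-saved -> restored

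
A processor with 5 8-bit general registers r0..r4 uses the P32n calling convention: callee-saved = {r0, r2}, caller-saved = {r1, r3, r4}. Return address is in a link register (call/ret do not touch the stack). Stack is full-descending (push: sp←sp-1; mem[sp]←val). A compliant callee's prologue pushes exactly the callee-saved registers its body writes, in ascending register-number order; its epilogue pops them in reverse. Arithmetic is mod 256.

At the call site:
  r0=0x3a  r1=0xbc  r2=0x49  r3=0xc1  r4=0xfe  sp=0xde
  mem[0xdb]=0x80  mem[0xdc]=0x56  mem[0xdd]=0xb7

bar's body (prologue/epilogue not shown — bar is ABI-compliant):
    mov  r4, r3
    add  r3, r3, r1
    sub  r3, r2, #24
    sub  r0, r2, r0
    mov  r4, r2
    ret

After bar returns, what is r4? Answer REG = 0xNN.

prologue: push r0 → mem[0xdd]=0x3a, sp=0xdd
body[0] mov  r4, r3 → r4=0xc1
body[1] add  r3, r3, r1 → r3=0x7d
body[2] sub  r3, r2, #24 → r3=0x31
body[3] sub  r0, r2, r0 → r0=0x0f
body[4] mov  r4, r2 → r4=0x49
epilogue: pop r0=0x3a, sp=0xde
r4 is caller-saved → body value

REG = 0x49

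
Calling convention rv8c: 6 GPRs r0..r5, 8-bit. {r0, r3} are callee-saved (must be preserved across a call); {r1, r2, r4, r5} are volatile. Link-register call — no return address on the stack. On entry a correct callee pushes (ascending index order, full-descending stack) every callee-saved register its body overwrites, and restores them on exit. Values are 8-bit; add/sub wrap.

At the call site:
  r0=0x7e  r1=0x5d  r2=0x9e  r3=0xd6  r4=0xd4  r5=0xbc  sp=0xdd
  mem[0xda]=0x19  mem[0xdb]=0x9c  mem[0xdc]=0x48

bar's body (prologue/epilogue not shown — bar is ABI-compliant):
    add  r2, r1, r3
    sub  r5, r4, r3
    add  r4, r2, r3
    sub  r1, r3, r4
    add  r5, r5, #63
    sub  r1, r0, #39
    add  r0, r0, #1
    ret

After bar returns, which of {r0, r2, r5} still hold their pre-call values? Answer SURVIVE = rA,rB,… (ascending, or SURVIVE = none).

prologue: push r0 -> mem[0xdc]=0x7e, sp=0xdc
body[0] add  r2, r1, r3 -> r2=0x33
body[1] sub  r5, r4, r3 -> r5=0xfe
body[2] add  r4, r2, r3 -> r4=0x09
body[3] sub  r1, r3, r4 -> r1=0xcd
body[4] add  r5, r5, #63 -> r5=0x3d
body[5] sub  r1, r0, #39 -> r1=0x57
body[6] add  r0, r0, #1 -> r0=0x7f
epilogue: pop r0=0x7e, sp=0xdd
r0: callee-saved, written=True
r2: caller-saved, written=True
r5: caller-saved, written=True

SURVIVE = r0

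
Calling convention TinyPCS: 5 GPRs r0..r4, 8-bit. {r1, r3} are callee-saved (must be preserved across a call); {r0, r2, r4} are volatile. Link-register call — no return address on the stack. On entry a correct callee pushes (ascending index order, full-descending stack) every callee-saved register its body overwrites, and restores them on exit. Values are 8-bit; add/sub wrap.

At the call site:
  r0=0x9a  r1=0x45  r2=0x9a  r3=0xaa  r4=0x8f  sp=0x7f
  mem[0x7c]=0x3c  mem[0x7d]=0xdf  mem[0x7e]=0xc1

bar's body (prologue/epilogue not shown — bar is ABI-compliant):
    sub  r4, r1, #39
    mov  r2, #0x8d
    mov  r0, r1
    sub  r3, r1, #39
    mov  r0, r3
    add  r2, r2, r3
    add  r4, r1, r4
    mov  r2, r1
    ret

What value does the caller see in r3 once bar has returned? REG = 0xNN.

prologue: push r3 -> mem[0x7e]=0xaa, sp=0x7e
body[0] sub  r4, r1, #39 -> r4=0x1e
body[1] mov  r2, #0x8d -> r2=0x8d
body[2] mov  r0, r1 -> r0=0x45
body[3] sub  r3, r1, #39 -> r3=0x1e
body[4] mov  r0, r3 -> r0=0x1e
body[5] add  r2, r2, r3 -> r2=0xab
body[6] add  r4, r1, r4 -> r4=0x63
body[7] mov  r2, r1 -> r2=0x45
epilogue: pop r3=0xaa, sp=0x7f
r3 is callee-saved -> restored

REG = 0xaa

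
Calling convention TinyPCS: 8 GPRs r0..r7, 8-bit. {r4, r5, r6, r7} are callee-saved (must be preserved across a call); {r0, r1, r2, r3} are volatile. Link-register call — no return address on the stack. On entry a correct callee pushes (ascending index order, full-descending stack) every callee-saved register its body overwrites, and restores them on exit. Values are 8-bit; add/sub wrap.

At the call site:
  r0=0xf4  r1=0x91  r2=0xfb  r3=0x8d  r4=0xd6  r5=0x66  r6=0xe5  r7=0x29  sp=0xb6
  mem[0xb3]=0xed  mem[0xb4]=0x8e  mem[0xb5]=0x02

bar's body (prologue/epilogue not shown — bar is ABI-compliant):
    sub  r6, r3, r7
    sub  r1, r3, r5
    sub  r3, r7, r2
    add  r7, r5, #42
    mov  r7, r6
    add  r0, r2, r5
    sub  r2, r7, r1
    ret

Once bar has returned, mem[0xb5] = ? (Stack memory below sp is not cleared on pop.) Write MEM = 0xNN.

MEM = 0xe5

prologue: push r6 → mem[0xb5]=0xe5, sp=0xb5
prologue: push r7 → mem[0xb4]=0x29, sp=0xb4
body[0] sub  r6, r3, r7 → r6=0x64
body[1] sub  r1, r3, r5 → r1=0x27
body[2] sub  r3, r7, r2 → r3=0x2e
body[3] add  r7, r5, #42 → r7=0x90
body[4] mov  r7, r6 → r7=0x64
body[5] add  r0, r2, r5 → r0=0x61
body[6] sub  r2, r7, r1 → r2=0x3d
epilogue: pop r7=0x29, sp=0xb5
epilogue: pop r6=0xe5, sp=0xb6
prologue pushed ['r6', 'r7'] at ['0xb5', '0xb4']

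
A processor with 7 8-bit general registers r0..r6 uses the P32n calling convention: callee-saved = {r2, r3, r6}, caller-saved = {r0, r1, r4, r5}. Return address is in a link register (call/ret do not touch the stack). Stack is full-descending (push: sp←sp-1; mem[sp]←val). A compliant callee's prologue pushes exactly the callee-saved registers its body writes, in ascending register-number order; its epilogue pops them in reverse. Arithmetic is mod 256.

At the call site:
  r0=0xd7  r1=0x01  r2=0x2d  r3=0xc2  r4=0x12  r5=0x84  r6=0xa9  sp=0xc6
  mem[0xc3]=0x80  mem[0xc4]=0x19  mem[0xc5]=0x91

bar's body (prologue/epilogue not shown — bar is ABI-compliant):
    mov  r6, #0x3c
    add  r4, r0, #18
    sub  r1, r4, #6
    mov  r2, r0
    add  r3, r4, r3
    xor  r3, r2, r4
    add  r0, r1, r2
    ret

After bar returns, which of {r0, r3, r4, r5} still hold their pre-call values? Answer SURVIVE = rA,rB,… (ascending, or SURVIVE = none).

SURVIVE = r3,r5

prologue: push r2 → mem[0xc5]=0x2d, sp=0xc5
prologue: push r3 → mem[0xc4]=0xc2, sp=0xc4
prologue: push r6 → mem[0xc3]=0xa9, sp=0xc3
body[0] mov  r6, #0x3c → r6=0x3c
body[1] add  r4, r0, #18 → r4=0xe9
body[2] sub  r1, r4, #6 → r1=0xe3
body[3] mov  r2, r0 → r2=0xd7
body[4] add  r3, r4, r3 → r3=0xab
body[5] xor  r3, r2, r4 → r3=0x3e
body[6] add  r0, r1, r2 → r0=0xba
epilogue: pop r6=0xa9, sp=0xc4
epilogue: pop r3=0xc2, sp=0xc5
epilogue: pop r2=0x2d, sp=0xc6
r0: caller-saved, written=True
r3: callee-saved, written=True
r4: caller-saved, written=True
r5: caller-saved, written=False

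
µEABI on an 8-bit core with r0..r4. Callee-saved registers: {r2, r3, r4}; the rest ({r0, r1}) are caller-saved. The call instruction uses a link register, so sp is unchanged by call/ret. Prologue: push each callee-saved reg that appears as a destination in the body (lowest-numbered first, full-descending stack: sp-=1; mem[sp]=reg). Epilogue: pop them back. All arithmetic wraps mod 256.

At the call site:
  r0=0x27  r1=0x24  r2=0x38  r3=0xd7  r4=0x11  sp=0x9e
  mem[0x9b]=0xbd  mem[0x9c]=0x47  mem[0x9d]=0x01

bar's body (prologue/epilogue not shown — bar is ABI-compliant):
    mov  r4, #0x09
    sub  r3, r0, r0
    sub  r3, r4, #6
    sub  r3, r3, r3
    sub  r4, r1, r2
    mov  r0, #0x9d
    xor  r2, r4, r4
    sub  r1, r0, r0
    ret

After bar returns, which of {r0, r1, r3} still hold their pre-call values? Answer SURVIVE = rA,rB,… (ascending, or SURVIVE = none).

SURVIVE = r3

prologue: push r2 → mem[0x9d]=0x38, sp=0x9d
prologue: push r3 → mem[0x9c]=0xd7, sp=0x9c
prologue: push r4 → mem[0x9b]=0x11, sp=0x9b
body[0] mov  r4, #0x09 → r4=0x09
body[1] sub  r3, r0, r0 → r3=0x00
body[2] sub  r3, r4, #6 → r3=0x03
body[3] sub  r3, r3, r3 → r3=0x00
body[4] sub  r4, r1, r2 → r4=0xec
body[5] mov  r0, #0x9d → r0=0x9d
body[6] xor  r2, r4, r4 → r2=0x00
body[7] sub  r1, r0, r0 → r1=0x00
epilogue: pop r4=0x11, sp=0x9c
epilogue: pop r3=0xd7, sp=0x9d
epilogue: pop r2=0x38, sp=0x9e
r0: caller-saved, written=True
r1: caller-saved, written=True
r3: callee-saved, written=True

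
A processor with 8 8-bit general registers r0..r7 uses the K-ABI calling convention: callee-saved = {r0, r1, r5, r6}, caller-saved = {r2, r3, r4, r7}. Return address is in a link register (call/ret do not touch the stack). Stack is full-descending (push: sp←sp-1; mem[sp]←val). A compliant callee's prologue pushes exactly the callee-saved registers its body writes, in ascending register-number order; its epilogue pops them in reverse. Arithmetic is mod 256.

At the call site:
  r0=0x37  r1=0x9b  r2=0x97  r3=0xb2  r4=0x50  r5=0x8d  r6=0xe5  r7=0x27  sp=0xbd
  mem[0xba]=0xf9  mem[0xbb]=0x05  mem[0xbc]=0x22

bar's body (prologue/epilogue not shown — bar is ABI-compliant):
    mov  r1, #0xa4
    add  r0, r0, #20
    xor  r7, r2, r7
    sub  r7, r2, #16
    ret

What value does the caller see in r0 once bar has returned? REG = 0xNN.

REG = 0x37

prologue: push r0 → mem[0xbc]=0x37, sp=0xbc
prologue: push r1 → mem[0xbb]=0x9b, sp=0xbb
body[0] mov  r1, #0xa4 → r1=0xa4
body[1] add  r0, r0, #20 → r0=0x4b
body[2] xor  r7, r2, r7 → r7=0xb0
body[3] sub  r7, r2, #16 → r7=0x87
epilogue: pop r1=0x9b, sp=0xbc
epilogue: pop r0=0x37, sp=0xbd
r0 is callee-saved → restored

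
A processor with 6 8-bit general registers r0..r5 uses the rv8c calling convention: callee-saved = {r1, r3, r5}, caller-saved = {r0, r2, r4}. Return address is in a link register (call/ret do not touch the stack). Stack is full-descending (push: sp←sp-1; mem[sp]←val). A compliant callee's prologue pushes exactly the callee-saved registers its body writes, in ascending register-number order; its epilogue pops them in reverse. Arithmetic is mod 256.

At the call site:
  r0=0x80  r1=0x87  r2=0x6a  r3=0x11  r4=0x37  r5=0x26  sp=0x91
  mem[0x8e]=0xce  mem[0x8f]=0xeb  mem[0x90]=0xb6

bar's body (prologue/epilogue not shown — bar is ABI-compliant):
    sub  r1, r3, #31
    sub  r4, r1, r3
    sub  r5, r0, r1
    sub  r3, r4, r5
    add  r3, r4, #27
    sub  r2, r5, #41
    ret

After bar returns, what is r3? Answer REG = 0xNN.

prologue: push r1 → mem[0x90]=0x87, sp=0x90
prologue: push r3 → mem[0x8f]=0x11, sp=0x8f
prologue: push r5 → mem[0x8e]=0x26, sp=0x8e
body[0] sub  r1, r3, #31 → r1=0xf2
body[1] sub  r4, r1, r3 → r4=0xe1
body[2] sub  r5, r0, r1 → r5=0x8e
body[3] sub  r3, r4, r5 → r3=0x53
body[4] add  r3, r4, #27 → r3=0xfc
body[5] sub  r2, r5, #41 → r2=0x65
epilogue: pop r5=0x26, sp=0x8f
epilogue: pop r3=0x11, sp=0x90
epilogue: pop r1=0x87, sp=0x91
r3 is callee-saved → restored

REG = 0x11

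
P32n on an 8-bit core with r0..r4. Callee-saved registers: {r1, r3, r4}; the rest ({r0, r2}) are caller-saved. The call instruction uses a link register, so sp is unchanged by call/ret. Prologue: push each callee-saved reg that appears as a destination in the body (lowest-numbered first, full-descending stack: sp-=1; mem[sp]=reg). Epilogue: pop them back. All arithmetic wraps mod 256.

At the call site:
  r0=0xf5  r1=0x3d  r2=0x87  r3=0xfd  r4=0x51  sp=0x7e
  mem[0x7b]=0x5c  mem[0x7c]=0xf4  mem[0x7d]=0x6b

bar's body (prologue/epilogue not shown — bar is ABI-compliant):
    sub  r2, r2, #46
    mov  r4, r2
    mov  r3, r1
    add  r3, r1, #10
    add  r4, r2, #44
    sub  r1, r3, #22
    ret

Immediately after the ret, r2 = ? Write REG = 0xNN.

prologue: push r1 -> mem[0x7d]=0x3d, sp=0x7d
prologue: push r3 -> mem[0x7c]=0xfd, sp=0x7c
prologue: push r4 -> mem[0x7b]=0x51, sp=0x7b
body[0] sub  r2, r2, #46 -> r2=0x59
body[1] mov  r4, r2 -> r4=0x59
body[2] mov  r3, r1 -> r3=0x3d
body[3] add  r3, r1, #10 -> r3=0x47
body[4] add  r4, r2, #44 -> r4=0x85
body[5] sub  r1, r3, #22 -> r1=0x31
epilogue: pop r4=0x51, sp=0x7c
epilogue: pop r3=0xfd, sp=0x7d
epilogue: pop r1=0x3d, sp=0x7e
r2 is caller-saved -> body value

REG = 0x59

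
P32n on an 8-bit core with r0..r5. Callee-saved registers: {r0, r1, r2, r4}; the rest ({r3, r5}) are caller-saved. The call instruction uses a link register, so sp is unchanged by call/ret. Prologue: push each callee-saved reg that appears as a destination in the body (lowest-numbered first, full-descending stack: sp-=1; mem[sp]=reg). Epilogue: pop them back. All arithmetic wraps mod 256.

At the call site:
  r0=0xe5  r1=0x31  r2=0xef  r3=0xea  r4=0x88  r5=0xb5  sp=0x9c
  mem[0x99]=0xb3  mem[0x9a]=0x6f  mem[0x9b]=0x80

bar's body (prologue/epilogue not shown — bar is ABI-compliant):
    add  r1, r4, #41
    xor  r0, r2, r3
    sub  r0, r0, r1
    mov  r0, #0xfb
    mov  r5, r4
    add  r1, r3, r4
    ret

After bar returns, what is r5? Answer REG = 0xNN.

prologue: push r0 -> mem[0x9b]=0xe5, sp=0x9b
prologue: push r1 -> mem[0x9a]=0x31, sp=0x9a
body[0] add  r1, r4, #41 -> r1=0xb1
body[1] xor  r0, r2, r3 -> r0=0x05
body[2] sub  r0, r0, r1 -> r0=0x54
body[3] mov  r0, #0xfb -> r0=0xfb
body[4] mov  r5, r4 -> r5=0x88
body[5] add  r1, r3, r4 -> r1=0x72
epilogue: pop r1=0x31, sp=0x9b
epilogue: pop r0=0xe5, sp=0x9c
r5 is caller-saved -> body value

REG = 0x88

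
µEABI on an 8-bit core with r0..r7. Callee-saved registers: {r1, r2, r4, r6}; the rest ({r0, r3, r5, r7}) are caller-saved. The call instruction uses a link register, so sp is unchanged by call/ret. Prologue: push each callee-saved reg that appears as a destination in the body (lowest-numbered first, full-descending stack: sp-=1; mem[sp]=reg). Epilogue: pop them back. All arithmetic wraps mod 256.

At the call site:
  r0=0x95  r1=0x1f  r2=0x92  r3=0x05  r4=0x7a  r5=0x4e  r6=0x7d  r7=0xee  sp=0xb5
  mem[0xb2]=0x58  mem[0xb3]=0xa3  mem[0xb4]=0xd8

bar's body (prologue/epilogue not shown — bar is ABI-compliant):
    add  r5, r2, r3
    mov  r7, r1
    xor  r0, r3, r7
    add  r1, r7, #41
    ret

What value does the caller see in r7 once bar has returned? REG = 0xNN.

prologue: push r1 → mem[0xb4]=0x1f, sp=0xb4
body[0] add  r5, r2, r3 → r5=0x97
body[1] mov  r7, r1 → r7=0x1f
body[2] xor  r0, r3, r7 → r0=0x1a
body[3] add  r1, r7, #41 → r1=0x48
epilogue: pop r1=0x1f, sp=0xb5
r7 is caller-saved → body value

REG = 0x1f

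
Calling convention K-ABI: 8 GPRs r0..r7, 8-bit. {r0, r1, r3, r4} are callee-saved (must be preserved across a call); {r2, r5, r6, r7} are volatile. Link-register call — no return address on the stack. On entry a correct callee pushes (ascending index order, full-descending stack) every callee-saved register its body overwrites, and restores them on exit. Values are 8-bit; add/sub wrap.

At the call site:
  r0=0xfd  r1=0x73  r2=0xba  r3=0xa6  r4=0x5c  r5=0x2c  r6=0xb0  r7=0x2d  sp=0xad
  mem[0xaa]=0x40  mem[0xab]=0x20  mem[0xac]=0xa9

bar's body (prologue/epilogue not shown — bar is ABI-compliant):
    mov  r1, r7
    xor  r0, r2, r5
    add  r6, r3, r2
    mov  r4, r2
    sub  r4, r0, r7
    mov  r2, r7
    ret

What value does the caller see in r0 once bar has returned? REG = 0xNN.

REG = 0xfd

prologue: push r0 → mem[0xac]=0xfd, sp=0xac
prologue: push r1 → mem[0xab]=0x73, sp=0xab
prologue: push r4 → mem[0xaa]=0x5c, sp=0xaa
body[0] mov  r1, r7 → r1=0x2d
body[1] xor  r0, r2, r5 → r0=0x96
body[2] add  r6, r3, r2 → r6=0x60
body[3] mov  r4, r2 → r4=0xba
body[4] sub  r4, r0, r7 → r4=0x69
body[5] mov  r2, r7 → r2=0x2d
epilogue: pop r4=0x5c, sp=0xab
epilogue: pop r1=0x73, sp=0xac
epilogue: pop r0=0xfd, sp=0xad
r0 is callee-saved → restored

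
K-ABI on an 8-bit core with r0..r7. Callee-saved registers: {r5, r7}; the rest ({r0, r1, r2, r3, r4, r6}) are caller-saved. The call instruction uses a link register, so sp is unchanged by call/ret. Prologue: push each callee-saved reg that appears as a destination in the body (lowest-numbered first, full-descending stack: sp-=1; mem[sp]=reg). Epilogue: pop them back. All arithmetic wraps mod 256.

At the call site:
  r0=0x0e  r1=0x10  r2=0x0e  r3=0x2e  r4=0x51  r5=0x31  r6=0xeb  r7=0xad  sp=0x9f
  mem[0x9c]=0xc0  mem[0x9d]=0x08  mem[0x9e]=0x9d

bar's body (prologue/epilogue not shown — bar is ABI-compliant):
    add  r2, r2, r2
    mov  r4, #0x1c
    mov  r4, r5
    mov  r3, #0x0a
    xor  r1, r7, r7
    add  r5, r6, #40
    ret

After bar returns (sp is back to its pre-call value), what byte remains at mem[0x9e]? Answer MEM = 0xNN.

MEM = 0x31

prologue: push r5 → mem[0x9e]=0x31, sp=0x9e
body[0] add  r2, r2, r2 → r2=0x1c
body[1] mov  r4, #0x1c → r4=0x1c
body[2] mov  r4, r5 → r4=0x31
body[3] mov  r3, #0x0a → r3=0x0a
body[4] xor  r1, r7, r7 → r1=0x00
body[5] add  r5, r6, #40 → r5=0x13
epilogue: pop r5=0x31, sp=0x9f
prologue pushed ['r5'] at ['0x9e']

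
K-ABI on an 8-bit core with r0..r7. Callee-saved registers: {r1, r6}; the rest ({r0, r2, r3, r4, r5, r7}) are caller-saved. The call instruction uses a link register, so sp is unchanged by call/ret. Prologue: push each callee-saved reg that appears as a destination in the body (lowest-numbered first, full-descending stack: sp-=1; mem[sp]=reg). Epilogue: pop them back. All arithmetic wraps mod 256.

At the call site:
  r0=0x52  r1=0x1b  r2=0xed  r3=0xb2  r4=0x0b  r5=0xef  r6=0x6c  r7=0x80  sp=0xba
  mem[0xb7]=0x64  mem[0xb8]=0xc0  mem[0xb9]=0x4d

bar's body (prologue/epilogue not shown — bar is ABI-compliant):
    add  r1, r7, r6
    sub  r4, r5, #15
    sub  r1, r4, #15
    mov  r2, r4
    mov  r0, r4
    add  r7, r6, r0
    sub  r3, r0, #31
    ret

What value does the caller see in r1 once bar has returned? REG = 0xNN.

prologue: push r1 → mem[0xb9]=0x1b, sp=0xb9
body[0] add  r1, r7, r6 → r1=0xec
body[1] sub  r4, r5, #15 → r4=0xe0
body[2] sub  r1, r4, #15 → r1=0xd1
body[3] mov  r2, r4 → r2=0xe0
body[4] mov  r0, r4 → r0=0xe0
body[5] add  r7, r6, r0 → r7=0x4c
body[6] sub  r3, r0, #31 → r3=0xc1
epilogue: pop r1=0x1b, sp=0xba
r1 is callee-saved → restored

REG = 0x1b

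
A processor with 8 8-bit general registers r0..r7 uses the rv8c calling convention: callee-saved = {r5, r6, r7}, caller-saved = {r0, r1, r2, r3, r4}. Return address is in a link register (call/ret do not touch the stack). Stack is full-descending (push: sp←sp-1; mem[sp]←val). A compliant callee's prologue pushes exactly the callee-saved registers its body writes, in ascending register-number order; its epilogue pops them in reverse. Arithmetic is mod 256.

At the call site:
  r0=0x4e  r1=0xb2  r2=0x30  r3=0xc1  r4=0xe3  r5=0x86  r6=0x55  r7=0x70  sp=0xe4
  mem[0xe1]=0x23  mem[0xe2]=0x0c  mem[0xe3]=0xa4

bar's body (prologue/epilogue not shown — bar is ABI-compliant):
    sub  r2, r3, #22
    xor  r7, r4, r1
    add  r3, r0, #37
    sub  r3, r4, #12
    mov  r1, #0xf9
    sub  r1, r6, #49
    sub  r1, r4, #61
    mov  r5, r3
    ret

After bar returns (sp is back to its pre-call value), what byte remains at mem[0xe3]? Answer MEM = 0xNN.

MEM = 0x86

prologue: push r5 → mem[0xe3]=0x86, sp=0xe3
prologue: push r7 → mem[0xe2]=0x70, sp=0xe2
body[0] sub  r2, r3, #22 → r2=0xab
body[1] xor  r7, r4, r1 → r7=0x51
body[2] add  r3, r0, #37 → r3=0x73
body[3] sub  r3, r4, #12 → r3=0xd7
body[4] mov  r1, #0xf9 → r1=0xf9
body[5] sub  r1, r6, #49 → r1=0x24
body[6] sub  r1, r4, #61 → r1=0xa6
body[7] mov  r5, r3 → r5=0xd7
epilogue: pop r7=0x70, sp=0xe3
epilogue: pop r5=0x86, sp=0xe4
prologue pushed ['r5', 'r7'] at ['0xe3', '0xe2']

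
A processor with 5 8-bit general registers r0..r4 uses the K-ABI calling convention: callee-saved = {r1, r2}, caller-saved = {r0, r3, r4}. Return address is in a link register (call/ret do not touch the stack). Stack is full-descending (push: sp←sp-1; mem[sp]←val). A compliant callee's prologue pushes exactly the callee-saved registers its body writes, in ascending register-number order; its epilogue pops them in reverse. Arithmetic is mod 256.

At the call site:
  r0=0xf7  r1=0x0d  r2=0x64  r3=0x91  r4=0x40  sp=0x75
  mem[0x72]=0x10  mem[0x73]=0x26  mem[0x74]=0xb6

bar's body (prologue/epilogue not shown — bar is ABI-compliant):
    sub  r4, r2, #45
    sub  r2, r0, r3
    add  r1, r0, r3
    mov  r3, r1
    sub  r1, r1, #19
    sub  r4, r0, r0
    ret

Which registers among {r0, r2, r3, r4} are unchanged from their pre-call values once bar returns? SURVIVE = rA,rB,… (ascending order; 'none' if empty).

prologue: push r1 -> mem[0x74]=0x0d, sp=0x74
prologue: push r2 -> mem[0x73]=0x64, sp=0x73
body[0] sub  r4, r2, #45 -> r4=0x37
body[1] sub  r2, r0, r3 -> r2=0x66
body[2] add  r1, r0, r3 -> r1=0x88
body[3] mov  r3, r1 -> r3=0x88
body[4] sub  r1, r1, #19 -> r1=0x75
body[5] sub  r4, r0, r0 -> r4=0x00
epilogue: pop r2=0x64, sp=0x74
epilogue: pop r1=0x0d, sp=0x75
r0: caller-saved, written=False
r2: callee-saved, written=True
r3: caller-saved, written=True
r4: caller-saved, written=True

SURVIVE = r0,r2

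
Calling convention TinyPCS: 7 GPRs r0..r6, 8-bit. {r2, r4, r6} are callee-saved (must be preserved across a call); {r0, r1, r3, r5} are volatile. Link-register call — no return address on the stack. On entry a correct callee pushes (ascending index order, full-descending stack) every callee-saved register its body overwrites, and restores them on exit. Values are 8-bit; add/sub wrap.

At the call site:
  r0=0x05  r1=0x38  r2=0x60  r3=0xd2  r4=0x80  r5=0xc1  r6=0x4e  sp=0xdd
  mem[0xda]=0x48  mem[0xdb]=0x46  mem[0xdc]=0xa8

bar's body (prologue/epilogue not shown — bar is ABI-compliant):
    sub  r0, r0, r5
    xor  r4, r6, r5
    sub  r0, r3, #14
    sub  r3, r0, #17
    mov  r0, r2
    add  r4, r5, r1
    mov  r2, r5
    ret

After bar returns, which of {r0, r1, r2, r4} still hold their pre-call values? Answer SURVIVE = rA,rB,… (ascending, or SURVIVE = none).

prologue: push r2 → mem[0xdc]=0x60, sp=0xdc
prologue: push r4 → mem[0xdb]=0x80, sp=0xdb
body[0] sub  r0, r0, r5 → r0=0x44
body[1] xor  r4, r6, r5 → r4=0x8f
body[2] sub  r0, r3, #14 → r0=0xc4
body[3] sub  r3, r0, #17 → r3=0xb3
body[4] mov  r0, r2 → r0=0x60
body[5] add  r4, r5, r1 → r4=0xf9
body[6] mov  r2, r5 → r2=0xc1
epilogue: pop r4=0x80, sp=0xdc
epilogue: pop r2=0x60, sp=0xdd
r0: caller-saved, written=True
r1: caller-saved, written=False
r2: callee-saved, written=True
r4: callee-saved, written=True

SURVIVE = r1,r2,r4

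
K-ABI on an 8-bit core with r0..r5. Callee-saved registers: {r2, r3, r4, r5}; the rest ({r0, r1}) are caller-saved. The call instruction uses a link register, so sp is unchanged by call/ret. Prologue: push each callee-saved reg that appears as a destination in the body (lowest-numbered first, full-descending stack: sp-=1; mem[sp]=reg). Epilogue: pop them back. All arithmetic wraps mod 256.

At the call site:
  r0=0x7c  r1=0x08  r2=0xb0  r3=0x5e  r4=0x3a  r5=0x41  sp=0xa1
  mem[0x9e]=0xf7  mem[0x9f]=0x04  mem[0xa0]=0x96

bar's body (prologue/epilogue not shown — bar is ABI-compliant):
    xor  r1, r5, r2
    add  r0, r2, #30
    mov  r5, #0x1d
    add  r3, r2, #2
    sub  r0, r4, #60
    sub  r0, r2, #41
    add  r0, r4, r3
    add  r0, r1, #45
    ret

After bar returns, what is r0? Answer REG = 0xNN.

prologue: push r3 → mem[0xa0]=0x5e, sp=0xa0
prologue: push r5 → mem[0x9f]=0x41, sp=0x9f
body[0] xor  r1, r5, r2 → r1=0xf1
body[1] add  r0, r2, #30 → r0=0xce
body[2] mov  r5, #0x1d → r5=0x1d
body[3] add  r3, r2, #2 → r3=0xb2
body[4] sub  r0, r4, #60 → r0=0xfe
body[5] sub  r0, r2, #41 → r0=0x87
body[6] add  r0, r4, r3 → r0=0xec
body[7] add  r0, r1, #45 → r0=0x1e
epilogue: pop r5=0x41, sp=0xa0
epilogue: pop r3=0x5e, sp=0xa1
r0 is caller-saved → body value

REG = 0x1e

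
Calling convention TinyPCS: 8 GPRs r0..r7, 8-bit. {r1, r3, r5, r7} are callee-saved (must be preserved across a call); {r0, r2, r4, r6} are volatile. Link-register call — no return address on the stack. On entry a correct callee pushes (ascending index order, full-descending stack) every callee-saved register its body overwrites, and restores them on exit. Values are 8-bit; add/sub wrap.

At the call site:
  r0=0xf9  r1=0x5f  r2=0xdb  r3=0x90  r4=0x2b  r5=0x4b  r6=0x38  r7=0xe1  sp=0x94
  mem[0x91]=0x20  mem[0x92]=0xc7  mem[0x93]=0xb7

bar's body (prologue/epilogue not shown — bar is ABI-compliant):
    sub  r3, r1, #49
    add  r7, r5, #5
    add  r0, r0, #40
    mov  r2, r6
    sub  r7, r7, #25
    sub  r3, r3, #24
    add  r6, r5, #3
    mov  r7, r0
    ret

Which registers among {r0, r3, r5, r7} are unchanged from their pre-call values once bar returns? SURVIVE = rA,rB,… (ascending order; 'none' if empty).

SURVIVE = r3,r5,r7

prologue: push r3 -> mem[0x93]=0x90, sp=0x93
prologue: push r7 -> mem[0x92]=0xe1, sp=0x92
body[0] sub  r3, r1, #49 -> r3=0x2e
body[1] add  r7, r5, #5 -> r7=0x50
body[2] add  r0, r0, #40 -> r0=0x21
body[3] mov  r2, r6 -> r2=0x38
body[4] sub  r7, r7, #25 -> r7=0x37
body[5] sub  r3, r3, #24 -> r3=0x16
body[6] add  r6, r5, #3 -> r6=0x4e
body[7] mov  r7, r0 -> r7=0x21
epilogue: pop r7=0xe1, sp=0x93
epilogue: pop r3=0x90, sp=0x94
r0: caller-saved, written=True
r3: callee-saved, written=True
r5: callee-saved, written=False
r7: callee-saved, written=True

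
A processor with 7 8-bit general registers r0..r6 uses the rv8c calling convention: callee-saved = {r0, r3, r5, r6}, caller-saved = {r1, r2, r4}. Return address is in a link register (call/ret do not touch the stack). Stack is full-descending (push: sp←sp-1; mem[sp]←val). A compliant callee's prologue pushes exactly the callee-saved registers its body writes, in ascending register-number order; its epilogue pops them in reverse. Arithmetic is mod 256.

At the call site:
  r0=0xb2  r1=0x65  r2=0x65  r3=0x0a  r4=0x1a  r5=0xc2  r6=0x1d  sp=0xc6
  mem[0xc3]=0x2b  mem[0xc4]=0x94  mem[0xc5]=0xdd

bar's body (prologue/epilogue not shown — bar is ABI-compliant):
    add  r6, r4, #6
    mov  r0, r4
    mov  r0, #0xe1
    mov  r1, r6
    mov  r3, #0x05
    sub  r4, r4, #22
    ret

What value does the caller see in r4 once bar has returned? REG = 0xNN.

REG = 0x04

prologue: push r0 -> mem[0xc5]=0xb2, sp=0xc5
prologue: push r3 -> mem[0xc4]=0x0a, sp=0xc4
prologue: push r6 -> mem[0xc3]=0x1d, sp=0xc3
body[0] add  r6, r4, #6 -> r6=0x20
body[1] mov  r0, r4 -> r0=0x1a
body[2] mov  r0, #0xe1 -> r0=0xe1
body[3] mov  r1, r6 -> r1=0x20
body[4] mov  r3, #0x05 -> r3=0x05
body[5] sub  r4, r4, #22 -> r4=0x04
epilogue: pop r6=0x1d, sp=0xc4
epilogue: pop r3=0x0a, sp=0xc5
epilogue: pop r0=0xb2, sp=0xc6
r4 is caller-saved -> body value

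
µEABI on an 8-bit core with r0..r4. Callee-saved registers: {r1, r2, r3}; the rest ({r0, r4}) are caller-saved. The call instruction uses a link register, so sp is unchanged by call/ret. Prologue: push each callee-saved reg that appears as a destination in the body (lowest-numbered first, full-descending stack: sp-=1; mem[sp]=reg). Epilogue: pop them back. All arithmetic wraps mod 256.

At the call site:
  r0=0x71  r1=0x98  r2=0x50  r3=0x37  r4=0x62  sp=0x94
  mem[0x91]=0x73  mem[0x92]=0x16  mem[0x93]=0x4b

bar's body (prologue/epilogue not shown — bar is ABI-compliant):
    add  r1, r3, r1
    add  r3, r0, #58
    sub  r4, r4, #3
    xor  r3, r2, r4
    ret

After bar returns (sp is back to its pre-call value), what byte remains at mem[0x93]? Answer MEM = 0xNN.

MEM = 0x98

prologue: push r1 → mem[0x93]=0x98, sp=0x93
prologue: push r3 → mem[0x92]=0x37, sp=0x92
body[0] add  r1, r3, r1 → r1=0xcf
body[1] add  r3, r0, #58 → r3=0xab
body[2] sub  r4, r4, #3 → r4=0x5f
body[3] xor  r3, r2, r4 → r3=0x0f
epilogue: pop r3=0x37, sp=0x93
epilogue: pop r1=0x98, sp=0x94
prologue pushed ['r1', 'r3'] at ['0x93', '0x92']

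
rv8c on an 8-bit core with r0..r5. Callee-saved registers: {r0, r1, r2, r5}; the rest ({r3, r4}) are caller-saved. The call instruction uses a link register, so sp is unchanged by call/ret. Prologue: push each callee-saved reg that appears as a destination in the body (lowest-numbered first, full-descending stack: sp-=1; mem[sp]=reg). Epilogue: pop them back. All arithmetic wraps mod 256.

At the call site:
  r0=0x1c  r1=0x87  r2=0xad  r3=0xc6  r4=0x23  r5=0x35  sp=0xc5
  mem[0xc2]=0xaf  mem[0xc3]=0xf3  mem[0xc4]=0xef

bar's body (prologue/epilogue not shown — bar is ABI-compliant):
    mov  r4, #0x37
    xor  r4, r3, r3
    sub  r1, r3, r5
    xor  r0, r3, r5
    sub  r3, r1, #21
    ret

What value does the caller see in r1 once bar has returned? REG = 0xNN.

REG = 0x87

prologue: push r0 -> mem[0xc4]=0x1c, sp=0xc4
prologue: push r1 -> mem[0xc3]=0x87, sp=0xc3
body[0] mov  r4, #0x37 -> r4=0x37
body[1] xor  r4, r3, r3 -> r4=0x00
body[2] sub  r1, r3, r5 -> r1=0x91
body[3] xor  r0, r3, r5 -> r0=0xf3
body[4] sub  r3, r1, #21 -> r3=0x7c
epilogue: pop r1=0x87, sp=0xc4
epilogue: pop r0=0x1c, sp=0xc5
r1 is callee-saved -> restored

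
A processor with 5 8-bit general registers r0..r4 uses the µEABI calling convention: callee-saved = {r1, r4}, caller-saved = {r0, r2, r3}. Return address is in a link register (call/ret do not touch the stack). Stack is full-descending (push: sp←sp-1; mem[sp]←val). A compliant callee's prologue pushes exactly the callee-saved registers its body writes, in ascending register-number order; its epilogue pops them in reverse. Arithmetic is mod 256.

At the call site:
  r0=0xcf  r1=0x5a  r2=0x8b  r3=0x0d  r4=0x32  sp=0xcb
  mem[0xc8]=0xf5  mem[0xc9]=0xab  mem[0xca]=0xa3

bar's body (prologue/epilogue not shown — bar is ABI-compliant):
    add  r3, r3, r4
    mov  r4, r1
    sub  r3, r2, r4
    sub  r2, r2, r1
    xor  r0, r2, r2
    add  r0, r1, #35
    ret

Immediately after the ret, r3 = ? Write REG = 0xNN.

prologue: push r4 -> mem[0xca]=0x32, sp=0xca
body[0] add  r3, r3, r4 -> r3=0x3f
body[1] mov  r4, r1 -> r4=0x5a
body[2] sub  r3, r2, r4 -> r3=0x31
body[3] sub  r2, r2, r1 -> r2=0x31
body[4] xor  r0, r2, r2 -> r0=0x00
body[5] add  r0, r1, #35 -> r0=0x7d
epilogue: pop r4=0x32, sp=0xcb
r3 is caller-saved -> body value

REG = 0x31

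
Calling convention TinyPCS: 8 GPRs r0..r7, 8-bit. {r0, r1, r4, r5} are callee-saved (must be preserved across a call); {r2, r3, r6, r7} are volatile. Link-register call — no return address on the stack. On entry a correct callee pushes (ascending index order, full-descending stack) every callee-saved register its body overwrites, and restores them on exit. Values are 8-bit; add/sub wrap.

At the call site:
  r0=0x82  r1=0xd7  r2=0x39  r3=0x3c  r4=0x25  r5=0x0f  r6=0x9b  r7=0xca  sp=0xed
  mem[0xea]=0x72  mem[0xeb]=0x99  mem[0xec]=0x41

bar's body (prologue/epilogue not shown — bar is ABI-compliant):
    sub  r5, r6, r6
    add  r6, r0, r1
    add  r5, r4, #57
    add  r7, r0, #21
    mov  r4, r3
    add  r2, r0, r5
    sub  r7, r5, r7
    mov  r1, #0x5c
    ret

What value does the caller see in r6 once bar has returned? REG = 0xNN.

prologue: push r1 → mem[0xec]=0xd7, sp=0xec
prologue: push r4 → mem[0xeb]=0x25, sp=0xeb
prologue: push r5 → mem[0xea]=0x0f, sp=0xea
body[0] sub  r5, r6, r6 → r5=0x00
body[1] add  r6, r0, r1 → r6=0x59
body[2] add  r5, r4, #57 → r5=0x5e
body[3] add  r7, r0, #21 → r7=0x97
body[4] mov  r4, r3 → r4=0x3c
body[5] add  r2, r0, r5 → r2=0xe0
body[6] sub  r7, r5, r7 → r7=0xc7
body[7] mov  r1, #0x5c → r1=0x5c
epilogue: pop r5=0x0f, sp=0xeb
epilogue: pop r4=0x25, sp=0xec
epilogue: pop r1=0xd7, sp=0xed
r6 is caller-saved → body value

REG = 0x59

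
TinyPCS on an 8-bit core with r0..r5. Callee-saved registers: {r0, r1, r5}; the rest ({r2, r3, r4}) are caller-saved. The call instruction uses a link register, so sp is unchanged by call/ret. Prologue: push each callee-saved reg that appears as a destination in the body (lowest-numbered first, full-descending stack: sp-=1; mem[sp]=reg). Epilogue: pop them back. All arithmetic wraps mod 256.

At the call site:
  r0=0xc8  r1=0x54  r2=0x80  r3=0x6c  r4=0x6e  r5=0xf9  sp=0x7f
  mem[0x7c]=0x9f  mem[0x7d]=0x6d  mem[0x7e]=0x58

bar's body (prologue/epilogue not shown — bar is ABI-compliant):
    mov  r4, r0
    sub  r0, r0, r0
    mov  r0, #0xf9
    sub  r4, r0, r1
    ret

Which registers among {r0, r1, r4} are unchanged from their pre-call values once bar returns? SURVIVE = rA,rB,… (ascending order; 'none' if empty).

prologue: push r0 → mem[0x7e]=0xc8, sp=0x7e
body[0] mov  r4, r0 → r4=0xc8
body[1] sub  r0, r0, r0 → r0=0x00
body[2] mov  r0, #0xf9 → r0=0xf9
body[3] sub  r4, r0, r1 → r4=0xa5
epilogue: pop r0=0xc8, sp=0x7f
r0: callee-saved, written=True
r1: callee-saved, written=False
r4: caller-saved, written=True

SURVIVE = r0,r1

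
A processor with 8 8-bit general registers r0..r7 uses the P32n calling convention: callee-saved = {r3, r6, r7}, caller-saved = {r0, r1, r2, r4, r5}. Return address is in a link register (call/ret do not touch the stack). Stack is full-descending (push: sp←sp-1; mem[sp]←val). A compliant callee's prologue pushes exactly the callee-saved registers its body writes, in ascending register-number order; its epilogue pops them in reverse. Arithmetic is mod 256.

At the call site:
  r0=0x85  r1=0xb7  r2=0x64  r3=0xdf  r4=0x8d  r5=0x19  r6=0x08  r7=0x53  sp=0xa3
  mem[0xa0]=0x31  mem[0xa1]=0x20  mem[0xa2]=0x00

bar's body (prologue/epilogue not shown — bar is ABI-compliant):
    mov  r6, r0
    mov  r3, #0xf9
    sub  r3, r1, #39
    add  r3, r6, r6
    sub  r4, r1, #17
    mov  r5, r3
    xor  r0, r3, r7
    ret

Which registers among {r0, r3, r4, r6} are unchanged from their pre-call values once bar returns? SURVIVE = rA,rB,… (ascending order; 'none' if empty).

SURVIVE = r3,r6

prologue: push r3 → mem[0xa2]=0xdf, sp=0xa2
prologue: push r6 → mem[0xa1]=0x08, sp=0xa1
body[0] mov  r6, r0 → r6=0x85
body[1] mov  r3, #0xf9 → r3=0xf9
body[2] sub  r3, r1, #39 → r3=0x90
body[3] add  r3, r6, r6 → r3=0x0a
body[4] sub  r4, r1, #17 → r4=0xa6
body[5] mov  r5, r3 → r5=0x0a
body[6] xor  r0, r3, r7 → r0=0x59
epilogue: pop r6=0x08, sp=0xa2
epilogue: pop r3=0xdf, sp=0xa3
r0: caller-saved, written=True
r3: callee-saved, written=True
r4: caller-saved, written=True
r6: callee-saved, written=True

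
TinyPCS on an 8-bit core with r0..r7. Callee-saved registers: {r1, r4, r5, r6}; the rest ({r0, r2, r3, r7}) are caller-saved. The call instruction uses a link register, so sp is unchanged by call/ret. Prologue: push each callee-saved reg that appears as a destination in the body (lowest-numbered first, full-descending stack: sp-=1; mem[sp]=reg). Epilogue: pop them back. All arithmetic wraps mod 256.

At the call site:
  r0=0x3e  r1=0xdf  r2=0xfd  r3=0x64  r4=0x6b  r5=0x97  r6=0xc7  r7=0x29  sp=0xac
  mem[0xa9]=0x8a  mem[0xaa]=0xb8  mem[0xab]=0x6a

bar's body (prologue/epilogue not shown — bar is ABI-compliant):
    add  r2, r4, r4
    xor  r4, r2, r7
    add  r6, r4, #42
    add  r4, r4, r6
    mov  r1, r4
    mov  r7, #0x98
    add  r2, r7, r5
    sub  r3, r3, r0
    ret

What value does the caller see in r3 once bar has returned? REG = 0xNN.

REG = 0x26

prologue: push r1 → mem[0xab]=0xdf, sp=0xab
prologue: push r4 → mem[0xaa]=0x6b, sp=0xaa
prologue: push r6 → mem[0xa9]=0xc7, sp=0xa9
body[0] add  r2, r4, r4 → r2=0xd6
body[1] xor  r4, r2, r7 → r4=0xff
body[2] add  r6, r4, #42 → r6=0x29
body[3] add  r4, r4, r6 → r4=0x28
body[4] mov  r1, r4 → r1=0x28
body[5] mov  r7, #0x98 → r7=0x98
body[6] add  r2, r7, r5 → r2=0x2f
body[7] sub  r3, r3, r0 → r3=0x26
epilogue: pop r6=0xc7, sp=0xaa
epilogue: pop r4=0x6b, sp=0xab
epilogue: pop r1=0xdf, sp=0xac
r3 is caller-saved → body value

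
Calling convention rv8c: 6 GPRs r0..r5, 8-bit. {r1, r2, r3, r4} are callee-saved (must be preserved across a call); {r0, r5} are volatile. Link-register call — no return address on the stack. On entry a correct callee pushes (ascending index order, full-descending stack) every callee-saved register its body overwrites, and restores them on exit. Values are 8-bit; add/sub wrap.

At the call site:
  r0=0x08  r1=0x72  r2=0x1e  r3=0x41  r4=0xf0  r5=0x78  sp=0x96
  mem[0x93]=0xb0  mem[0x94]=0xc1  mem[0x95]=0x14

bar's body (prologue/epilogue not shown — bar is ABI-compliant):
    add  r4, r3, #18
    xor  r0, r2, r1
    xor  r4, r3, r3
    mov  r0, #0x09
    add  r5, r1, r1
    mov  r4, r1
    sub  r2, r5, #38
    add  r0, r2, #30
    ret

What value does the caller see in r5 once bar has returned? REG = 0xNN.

prologue: push r2 -> mem[0x95]=0x1e, sp=0x95
prologue: push r4 -> mem[0x94]=0xf0, sp=0x94
body[0] add  r4, r3, #18 -> r4=0x53
body[1] xor  r0, r2, r1 -> r0=0x6c
body[2] xor  r4, r3, r3 -> r4=0x00
body[3] mov  r0, #0x09 -> r0=0x09
body[4] add  r5, r1, r1 -> r5=0xe4
body[5] mov  r4, r1 -> r4=0x72
body[6] sub  r2, r5, #38 -> r2=0xbe
body[7] add  r0, r2, #30 -> r0=0xdc
epilogue: pop r4=0xf0, sp=0x95
epilogue: pop r2=0x1e, sp=0x96
r5 is caller-saved -> body value

REG = 0xe4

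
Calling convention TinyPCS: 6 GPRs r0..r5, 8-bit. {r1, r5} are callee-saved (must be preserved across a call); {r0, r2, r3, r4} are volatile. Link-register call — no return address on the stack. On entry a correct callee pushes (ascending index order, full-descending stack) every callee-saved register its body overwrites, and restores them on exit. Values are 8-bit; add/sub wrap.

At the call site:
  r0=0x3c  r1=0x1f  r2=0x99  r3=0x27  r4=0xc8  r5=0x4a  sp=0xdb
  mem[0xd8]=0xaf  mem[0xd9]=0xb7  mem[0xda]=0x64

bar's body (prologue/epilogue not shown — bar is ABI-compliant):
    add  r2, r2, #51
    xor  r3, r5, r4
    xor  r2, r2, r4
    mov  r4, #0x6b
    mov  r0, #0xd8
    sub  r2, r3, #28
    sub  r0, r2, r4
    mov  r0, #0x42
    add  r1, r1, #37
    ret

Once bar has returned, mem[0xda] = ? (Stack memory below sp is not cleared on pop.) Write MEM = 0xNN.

prologue: push r1 -> mem[0xda]=0x1f, sp=0xda
body[0] add  r2, r2, #51 -> r2=0xcc
body[1] xor  r3, r5, r4 -> r3=0x82
body[2] xor  r2, r2, r4 -> r2=0x04
body[3] mov  r4, #0x6b -> r4=0x6b
body[4] mov  r0, #0xd8 -> r0=0xd8
body[5] sub  r2, r3, #28 -> r2=0x66
body[6] sub  r0, r2, r4 -> r0=0xfb
body[7] mov  r0, #0x42 -> r0=0x42
body[8] add  r1, r1, #37 -> r1=0x44
epilogue: pop r1=0x1f, sp=0xdb
prologue pushed ['r1'] at ['0xda']

MEM = 0x1f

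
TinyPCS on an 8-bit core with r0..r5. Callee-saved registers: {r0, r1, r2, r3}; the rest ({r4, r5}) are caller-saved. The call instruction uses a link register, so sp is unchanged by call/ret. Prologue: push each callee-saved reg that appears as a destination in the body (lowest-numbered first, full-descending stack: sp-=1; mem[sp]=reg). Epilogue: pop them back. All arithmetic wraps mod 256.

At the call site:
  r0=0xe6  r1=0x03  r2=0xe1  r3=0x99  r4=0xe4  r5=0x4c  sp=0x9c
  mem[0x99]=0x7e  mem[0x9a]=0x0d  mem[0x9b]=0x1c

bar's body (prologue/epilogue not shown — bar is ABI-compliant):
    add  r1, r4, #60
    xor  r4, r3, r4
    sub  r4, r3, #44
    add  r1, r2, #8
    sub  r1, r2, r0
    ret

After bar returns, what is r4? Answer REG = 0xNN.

prologue: push r1 → mem[0x9b]=0x03, sp=0x9b
body[0] add  r1, r4, #60 → r1=0x20
body[1] xor  r4, r3, r4 → r4=0x7d
body[2] sub  r4, r3, #44 → r4=0x6d
body[3] add  r1, r2, #8 → r1=0xe9
body[4] sub  r1, r2, r0 → r1=0xfb
epilogue: pop r1=0x03, sp=0x9c
r4 is caller-saved → body value

REG = 0x6d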